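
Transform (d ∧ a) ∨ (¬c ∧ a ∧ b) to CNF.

(d ∧ a) ∨ (¬c ∧ a ∧ b)
⇔ (d ∨ ¬c) ∧ (d ∨ a) ∧ (d ∨ b) ∧ (a ∨ ¬c) ∧ (a ∨ a) ∧ (a ∨ b)   [distribute ∨ over ∧]
⇔ (d ∨ ¬c) ∧ (d ∨ b) ∧ a   [simplify]

(d ∨ ¬c) ∧ (d ∨ b) ∧ a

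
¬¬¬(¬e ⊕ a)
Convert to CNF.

¬¬¬(¬e ⊕ a)
≡ ¬¬¬((¬e ∨ a) ∧ ¬(¬e ∧ a))   — expand ⊕
≡ ¬((¬e ∨ a) ∧ ¬(¬e ∧ a))   — double negation
≡ ¬(¬e ∨ a) ∨ ¬¬(¬e ∧ a)   — De Morgan
≡ (¬¬e ∧ ¬a) ∨ ¬¬(¬e ∧ a)   — De Morgan
≡ (e ∧ ¬a) ∨ ¬¬(¬e ∧ a)   — double negation
≡ (e ∧ ¬a) ∨ (¬e ∧ a)   — double negation
≡ (e ∨ ¬e) ∧ (e ∨ a) ∧ (¬a ∨ ¬e) ∧ (¬a ∨ a)   — distribute ∨ over ∧
≡ (e ∨ a) ∧ (¬a ∨ ¬e)   — simplify

(e ∨ a) ∧ (¬a ∨ ¬e)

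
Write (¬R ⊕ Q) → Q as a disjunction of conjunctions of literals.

(¬R ⊕ Q) → Q
≡ ¬(¬R ⊕ Q) ∨ Q   (eliminate →)
≡ ¬((¬R ∧ ¬Q) ∨ (¬¬R ∧ Q)) ∨ Q   (expand ⊕)
≡ (¬(¬R ∧ ¬Q) ∧ ¬(¬¬R ∧ Q)) ∨ Q   (De Morgan)
≡ ((¬¬R ∨ ¬¬Q) ∧ ¬(¬¬R ∧ Q)) ∨ Q   (De Morgan)
≡ ((R ∨ ¬¬Q) ∧ ¬(¬¬R ∧ Q)) ∨ Q   (double negation)
≡ ((R ∨ Q) ∧ ¬(¬¬R ∧ Q)) ∨ Q   (double negation)
≡ ((R ∨ Q) ∧ (¬¬¬R ∨ ¬Q)) ∨ Q   (De Morgan)
≡ ((R ∨ Q) ∧ (¬R ∨ ¬Q)) ∨ Q   (double negation)
≡ (R ∧ ¬R) ∨ (R ∧ ¬Q) ∨ (Q ∧ ¬R) ∨ (Q ∧ ¬Q) ∨ Q   (distribute ∧ over ∨)
≡ (R ∧ ¬Q) ∨ Q   (simplify)

(R ∧ ¬Q) ∨ Q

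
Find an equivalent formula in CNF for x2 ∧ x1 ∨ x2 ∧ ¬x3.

x2 ∧ x1 ∨ x2 ∧ ¬x3
⇔ (x2 ∨ x2) ∧ (x2 ∨ ¬x3) ∧ (x1 ∨ x2) ∧ (x1 ∨ ¬x3)   [distribute ∨ over ∧]
⇔ x2 ∧ (x1 ∨ ¬x3)   [simplify]

x2 ∧ (x1 ∨ ¬x3)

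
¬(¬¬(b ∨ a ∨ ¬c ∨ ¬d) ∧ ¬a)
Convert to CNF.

¬(¬¬(b ∨ a ∨ ¬c ∨ ¬d) ∧ ¬a)
≡ ¬¬¬(b ∨ a ∨ ¬c ∨ ¬d) ∨ ¬¬a
≡ ¬(b ∨ a ∨ ¬c ∨ ¬d) ∨ ¬¬a
≡ (¬b ∧ ¬a ∧ ¬¬c ∧ ¬¬d) ∨ ¬¬a
≡ (¬b ∧ ¬a ∧ c ∧ ¬¬d) ∨ ¬¬a
≡ (¬b ∧ ¬a ∧ c ∧ d) ∨ ¬¬a
≡ (¬b ∧ ¬a ∧ c ∧ d) ∨ a
≡ (¬b ∨ a) ∧ (¬a ∨ a) ∧ (c ∨ a) ∧ (d ∨ a)
≡ (¬b ∨ a) ∧ (c ∨ a) ∧ (d ∨ a)

(¬b ∨ a) ∧ (c ∨ a) ∧ (d ∨ a)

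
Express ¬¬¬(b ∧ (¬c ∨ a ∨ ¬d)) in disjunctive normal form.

¬¬¬(b ∧ (¬c ∨ a ∨ ¬d))
≡ ¬(b ∧ (¬c ∨ a ∨ ¬d))   — double negation
≡ ¬b ∨ ¬(¬c ∨ a ∨ ¬d)   — De Morgan
≡ ¬b ∨ ¬¬c ∧ ¬a ∧ ¬¬d   — De Morgan
≡ ¬b ∨ c ∧ ¬a ∧ ¬¬d   — double negation
≡ ¬b ∨ c ∧ ¬a ∧ d   — double negation

¬b ∨ c ∧ ¬a ∧ d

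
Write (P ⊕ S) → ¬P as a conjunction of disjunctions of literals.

¬P ∨ S

(P ⊕ S) → ¬P
⇔ ¬(P ⊕ S) ∨ ¬P   [eliminate →]
⇔ ¬((P ∨ S) ∧ ¬(P ∧ S)) ∨ ¬P   [expand ⊕]
⇔ ¬(P ∨ S) ∨ ¬¬(P ∧ S) ∨ ¬P   [De Morgan]
⇔ (¬P ∧ ¬S) ∨ ¬¬(P ∧ S) ∨ ¬P   [De Morgan]
⇔ (¬P ∧ ¬S) ∨ (P ∧ S) ∨ ¬P   [double negation]
⇔ (¬P ∨ P ∨ ¬P) ∧ (¬P ∨ S ∨ ¬P) ∧ (¬S ∨ P ∨ ¬P) ∧ (¬S ∨ S ∨ ¬P)   [distribute ∨ over ∧]
⇔ ¬P ∨ S   [simplify]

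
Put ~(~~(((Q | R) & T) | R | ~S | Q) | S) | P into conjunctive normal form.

(~R | P) & (S | P) & (~Q | P) & (~S | P)

~(~~(((Q | R) & T) | R | ~S | Q) | S) | P
≡ (~~~(((Q | R) & T) | R | ~S | Q) & ~S) | P   [De Morgan]
≡ (~(((Q | R) & T) | R | ~S | Q) & ~S) | P   [double negation]
≡ (~((Q | R) & T) & ~R & ~~S & ~Q & ~S) | P   [De Morgan]
≡ ((~(Q | R) | ~T) & ~R & ~~S & ~Q & ~S) | P   [De Morgan]
≡ (((~Q & ~R) | ~T) & ~R & ~~S & ~Q & ~S) | P   [De Morgan]
≡ (((~Q & ~R) | ~T) & ~R & S & ~Q & ~S) | P   [double negation]
≡ (~Q | ~T | P) & (~R | ~T | P) & (~R | P) & (S | P) & (~Q | P) & (~S | P)   [distribute | over &]
≡ (~R | P) & (S | P) & (~Q | P) & (~S | P)   [simplify]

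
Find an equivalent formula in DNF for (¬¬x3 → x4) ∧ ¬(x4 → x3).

¬x3 ∧ x4

(¬¬x3 → x4) ∧ ¬(x4 → x3)
⇔ (¬¬¬x3 ∨ x4) ∧ ¬(x4 → x3)
⇔ (¬¬¬x3 ∨ x4) ∧ ¬(¬x4 ∨ x3)
⇔ (¬x3 ∨ x4) ∧ ¬(¬x4 ∨ x3)
⇔ (¬x3 ∨ x4) ∧ ¬¬x4 ∧ ¬x3
⇔ (¬x3 ∨ x4) ∧ x4 ∧ ¬x3
⇔ (¬x3 ∧ x4 ∧ ¬x3) ∨ (x4 ∧ x4 ∧ ¬x3)
⇔ ¬x3 ∧ x4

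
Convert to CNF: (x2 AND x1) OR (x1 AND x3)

(x2 AND x1) OR (x1 AND x3)
= (x2 OR x1) AND (x2 OR x3) AND (x1 OR x1) AND (x1 OR x3)   — distribute OR over AND
= (x2 OR x3) AND x1   — simplify

(x2 OR x3) AND x1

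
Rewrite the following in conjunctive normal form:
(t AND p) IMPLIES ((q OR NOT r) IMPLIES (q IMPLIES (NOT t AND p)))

NOT t OR NOT p OR NOT q

(t AND p) IMPLIES ((q OR NOT r) IMPLIES (q IMPLIES (NOT t AND p)))
⇔ NOT (t AND p) OR ((q OR NOT r) IMPLIES (q IMPLIES (NOT t AND p)))   [eliminate IMPLIES]
⇔ NOT (t AND p) OR NOT (q OR NOT r) OR (q IMPLIES (NOT t AND p))   [eliminate IMPLIES]
⇔ NOT (t AND p) OR NOT (q OR NOT r) OR NOT q OR (NOT t AND p)   [eliminate IMPLIES]
⇔ NOT t OR NOT p OR NOT (q OR NOT r) OR NOT q OR (NOT t AND p)   [De Morgan]
⇔ NOT t OR NOT p OR (NOT q AND NOT NOT r) OR NOT q OR (NOT t AND p)   [De Morgan]
⇔ NOT t OR NOT p OR (NOT q AND r) OR NOT q OR (NOT t AND p)   [double negation]
⇔ (NOT t OR NOT p OR NOT q OR NOT q OR NOT t) AND (NOT t OR NOT p OR NOT q OR NOT q OR p) AND (NOT t OR NOT p OR r OR NOT q OR NOT t) AND (NOT t OR NOT p OR r OR NOT q OR p)   [distribute OR over AND]
⇔ NOT t OR NOT p OR NOT q   [simplify]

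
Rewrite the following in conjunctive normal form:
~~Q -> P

~~Q -> P
≡ ~~~Q | P   (eliminate ->)
≡ ~Q | P   (double negation)

~Q | P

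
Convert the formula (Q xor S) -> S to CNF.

(Q xor S) -> S
≡ ~(Q xor S) | S   — eliminate ->
≡ ~((Q | S) & ~(Q & S)) | S   — expand xor
≡ ~(Q | S) | ~~(Q & S) | S   — De Morgan
≡ (~Q & ~S) | ~~(Q & S) | S   — De Morgan
≡ (~Q & ~S) | (Q & S) | S   — double negation
≡ (~Q | Q | S) & (~Q | S | S) & (~S | Q | S) & (~S | S | S)   — distribute | over &
≡ ~Q | S   — simplify

~Q | S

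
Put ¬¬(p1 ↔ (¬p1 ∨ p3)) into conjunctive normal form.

(¬p1 ∨ p3) ∧ p1

¬¬(p1 ↔ (¬p1 ∨ p3))
≡ ¬¬((p1 → (¬p1 ∨ p3)) ∧ ((¬p1 ∨ p3) → p1))   [eliminate ↔]
≡ ¬¬((¬p1 ∨ ¬p1 ∨ p3) ∧ ((¬p1 ∨ p3) → p1))   [eliminate →]
≡ ¬¬((¬p1 ∨ ¬p1 ∨ p3) ∧ (¬(¬p1 ∨ p3) ∨ p1))   [eliminate →]
≡ (¬p1 ∨ ¬p1 ∨ p3) ∧ (¬(¬p1 ∨ p3) ∨ p1)   [double negation]
≡ (¬p1 ∨ ¬p1 ∨ p3) ∧ ((¬¬p1 ∧ ¬p3) ∨ p1)   [De Morgan]
≡ (¬p1 ∨ ¬p1 ∨ p3) ∧ ((p1 ∧ ¬p3) ∨ p1)   [double negation]
≡ (¬p1 ∨ ¬p1 ∨ p3) ∧ (p1 ∨ p1) ∧ (¬p3 ∨ p1)   [distribute ∨ over ∧]
≡ (¬p1 ∨ p3) ∧ p1   [simplify]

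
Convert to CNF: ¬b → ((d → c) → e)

(b ∨ d ∨ e) ∧ (b ∨ ¬c ∨ e)

¬b → ((d → c) → e)
≡ ¬¬b ∨ ((d → c) → e)   — eliminate →
≡ ¬¬b ∨ ¬(d → c) ∨ e   — eliminate →
≡ ¬¬b ∨ ¬(¬d ∨ c) ∨ e   — eliminate →
≡ b ∨ ¬(¬d ∨ c) ∨ e   — double negation
≡ b ∨ (¬¬d ∧ ¬c) ∨ e   — De Morgan
≡ b ∨ (d ∧ ¬c) ∨ e   — double negation
≡ (b ∨ d ∨ e) ∧ (b ∨ ¬c ∨ e)   — distribute ∨ over ∧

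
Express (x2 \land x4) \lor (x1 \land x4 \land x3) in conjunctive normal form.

(x2 \lor x1) \land (x2 \lor x3) \land x4

(x2 \land x4) \lor (x1 \land x4 \land x3)
= (x2 \lor x1) \land (x2 \lor x4) \land (x2 \lor x3) \land (x4 \lor x1) \land (x4 \lor x4) \land (x4 \lor x3)   [distribute \lor over \land]
= (x2 \lor x1) \land (x2 \lor x3) \land x4   [simplify]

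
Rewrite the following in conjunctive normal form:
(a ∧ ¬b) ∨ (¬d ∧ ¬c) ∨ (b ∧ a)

(a ∨ ¬d) ∧ (a ∨ ¬c)

(a ∧ ¬b) ∨ (¬d ∧ ¬c) ∨ (b ∧ a)
⇔ (a ∨ ¬d ∨ b) ∧ (a ∨ ¬d ∨ a) ∧ (a ∨ ¬c ∨ b) ∧ (a ∨ ¬c ∨ a) ∧ (¬b ∨ ¬d ∨ b) ∧ (¬b ∨ ¬d ∨ a) ∧ (¬b ∨ ¬c ∨ b) ∧ (¬b ∨ ¬c ∨ a)
⇔ (a ∨ ¬d) ∧ (a ∨ ¬c)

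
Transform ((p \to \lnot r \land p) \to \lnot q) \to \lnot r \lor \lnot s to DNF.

\lnot p \land q \lor \lnot r \lor \lnot s

((p \to \lnot r \land p) \to \lnot q) \to \lnot r \lor \lnot s
≡ \lnot ((p \to \lnot r \land p) \to \lnot q) \lor \lnot r \lor \lnot s   [eliminate \to]
≡ \lnot (\lnot (p \to \lnot r \land p) \lor \lnot q) \lor \lnot r \lor \lnot s   [eliminate \to]
≡ \lnot (\lnot (\lnot p \lor \lnot r \land p) \lor \lnot q) \lor \lnot r \lor \lnot s   [eliminate \to]
≡ \lnot \lnot (\lnot p \lor \lnot r \land p) \land \lnot \lnot q \lor \lnot r \lor \lnot s   [De Morgan]
≡ (\lnot p \lor \lnot r \land p) \land \lnot \lnot q \lor \lnot r \lor \lnot s   [double negation]
≡ (\lnot p \lor \lnot r \land p) \land q \lor \lnot r \lor \lnot s   [double negation]
≡ \lnot p \land q \lor \lnot r \land p \land q \lor \lnot r \lor \lnot s   [distribute \land over \lor]
≡ \lnot p \land q \lor \lnot r \lor \lnot s   [simplify]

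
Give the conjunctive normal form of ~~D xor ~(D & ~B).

~~D xor ~(D & ~B)
= (~~D | ~(D & ~B)) & ~(~~D & ~(D & ~B))   [expand xor]
= (D | ~(D & ~B)) & ~(~~D & ~(D & ~B))   [double negation]
= (D | ~D | ~~B) & ~(~~D & ~(D & ~B))   [De Morgan]
= (D | ~D | B) & ~(~~D & ~(D & ~B))   [double negation]
= (D | ~D | B) & (~~~D | ~~(D & ~B))   [De Morgan]
= (D | ~D | B) & (~D | ~~(D & ~B))   [double negation]
= (D | ~D | B) & (~D | (D & ~B))   [double negation]
= (D | ~D | B) & (~D | D) & (~D | ~B)   [distribute | over &]
= ~D | ~B   [simplify]

~D | ~B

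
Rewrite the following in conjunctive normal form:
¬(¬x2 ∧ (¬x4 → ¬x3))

¬(¬x2 ∧ (¬x4 → ¬x3))
= ¬(¬x2 ∧ (¬¬x4 ∨ ¬x3))   [eliminate →]
= ¬¬x2 ∨ ¬(¬¬x4 ∨ ¬x3)   [De Morgan]
= x2 ∨ ¬(¬¬x4 ∨ ¬x3)   [double negation]
= x2 ∨ (¬¬¬x4 ∧ ¬¬x3)   [De Morgan]
= x2 ∨ (¬x4 ∧ ¬¬x3)   [double negation]
= x2 ∨ (¬x4 ∧ x3)   [double negation]
= (x2 ∨ ¬x4) ∧ (x2 ∨ x3)   [distribute ∨ over ∧]

(x2 ∨ ¬x4) ∧ (x2 ∨ x3)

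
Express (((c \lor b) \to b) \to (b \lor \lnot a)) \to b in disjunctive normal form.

(((c \lor b) \to b) \to (b \lor \lnot a)) \to b
= \lnot (((c \lor b) \to b) \to (b \lor \lnot a)) \lor b
= \lnot (\lnot ((c \lor b) \to b) \lor b \lor \lnot a) \lor b
= \lnot (\lnot (\lnot (c \lor b) \lor b) \lor b \lor \lnot a) \lor b
= (\lnot \lnot (\lnot (c \lor b) \lor b) \land \lnot b \land \lnot \lnot a) \lor b
= ((\lnot (c \lor b) \lor b) \land \lnot b \land \lnot \lnot a) \lor b
= (((\lnot c \land \lnot b) \lor b) \land \lnot b \land \lnot \lnot a) \lor b
= (((\lnot c \land \lnot b) \lor b) \land \lnot b \land a) \lor b
= (\lnot c \land \lnot b \land \lnot b \land a) \lor (b \land \lnot b \land a) \lor b
= (\lnot c \land \lnot b \land a) \lor b

(\lnot c \land \lnot b \land a) \lor b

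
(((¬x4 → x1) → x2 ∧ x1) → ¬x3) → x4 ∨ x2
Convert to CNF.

(¬x1 ∨ x2 ∨ x4) ∧ (x3 ∨ x4 ∨ x2)

(((¬x4 → x1) → x2 ∧ x1) → ¬x3) → x4 ∨ x2
≡ ¬(((¬x4 → x1) → x2 ∧ x1) → ¬x3) ∨ x4 ∨ x2   [eliminate →]
≡ ¬(¬((¬x4 → x1) → x2 ∧ x1) ∨ ¬x3) ∨ x4 ∨ x2   [eliminate →]
≡ ¬(¬(¬(¬x4 → x1) ∨ x2 ∧ x1) ∨ ¬x3) ∨ x4 ∨ x2   [eliminate →]
≡ ¬(¬(¬(¬¬x4 ∨ x1) ∨ x2 ∧ x1) ∨ ¬x3) ∨ x4 ∨ x2   [eliminate →]
≡ ¬¬(¬(¬¬x4 ∨ x1) ∨ x2 ∧ x1) ∧ ¬¬x3 ∨ x4 ∨ x2   [De Morgan]
≡ (¬(¬¬x4 ∨ x1) ∨ x2 ∧ x1) ∧ ¬¬x3 ∨ x4 ∨ x2   [double negation]
≡ (¬¬¬x4 ∧ ¬x1 ∨ x2 ∧ x1) ∧ ¬¬x3 ∨ x4 ∨ x2   [De Morgan]
≡ (¬x4 ∧ ¬x1 ∨ x2 ∧ x1) ∧ ¬¬x3 ∨ x4 ∨ x2   [double negation]
≡ (¬x4 ∧ ¬x1 ∨ x2 ∧ x1) ∧ x3 ∨ x4 ∨ x2   [double negation]
≡ (¬x4 ∨ x2 ∨ x4 ∨ x2) ∧ (¬x4 ∨ x1 ∨ x4 ∨ x2) ∧ (¬x1 ∨ x2 ∨ x4 ∨ x2) ∧ (¬x1 ∨ x1 ∨ x4 ∨ x2) ∧ (x3 ∨ x4 ∨ x2)   [distribute ∨ over ∧]
≡ (¬x1 ∨ x2 ∨ x4) ∧ (x3 ∨ x4 ∨ x2)   [simplify]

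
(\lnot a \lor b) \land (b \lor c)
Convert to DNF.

(\lnot a \lor b) \land (b \lor c)
⇔ \lnot a \land b \lor \lnot a \land c \lor b \land b \lor b \land c   (distribute \land over \lor)
⇔ \lnot a \land c \lor b   (simplify)

\lnot a \land c \lor b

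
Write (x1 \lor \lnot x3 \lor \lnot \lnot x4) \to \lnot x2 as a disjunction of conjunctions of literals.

(\lnot x1 \land x3 \land \lnot x4) \lor \lnot x2

(x1 \lor \lnot x3 \lor \lnot \lnot x4) \to \lnot x2
= \lnot (x1 \lor \lnot x3 \lor \lnot \lnot x4) \lor \lnot x2   (eliminate \to)
= (\lnot x1 \land \lnot \lnot x3 \land \lnot \lnot \lnot x4) \lor \lnot x2   (De Morgan)
= (\lnot x1 \land x3 \land \lnot \lnot \lnot x4) \lor \lnot x2   (double negation)
= (\lnot x1 \land x3 \land \lnot x4) \lor \lnot x2   (double negation)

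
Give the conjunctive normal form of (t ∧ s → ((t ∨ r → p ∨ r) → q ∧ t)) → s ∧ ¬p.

(t ∨ ¬p) ∧ s ∧ (¬q ∨ ¬t ∨ ¬p)

(t ∧ s → ((t ∨ r → p ∨ r) → q ∧ t)) → s ∧ ¬p
= ¬(t ∧ s → ((t ∨ r → p ∨ r) → q ∧ t)) ∨ s ∧ ¬p
= ¬(¬(t ∧ s) ∨ ((t ∨ r → p ∨ r) → q ∧ t)) ∨ s ∧ ¬p
= ¬(¬(t ∧ s) ∨ ¬(t ∨ r → p ∨ r) ∨ q ∧ t) ∨ s ∧ ¬p
= ¬(¬(t ∧ s) ∨ ¬(¬(t ∨ r) ∨ p ∨ r) ∨ q ∧ t) ∨ s ∧ ¬p
= ¬¬(t ∧ s) ∧ ¬¬(¬(t ∨ r) ∨ p ∨ r) ∧ ¬(q ∧ t) ∨ s ∧ ¬p
= t ∧ s ∧ ¬¬(¬(t ∨ r) ∨ p ∨ r) ∧ ¬(q ∧ t) ∨ s ∧ ¬p
= t ∧ s ∧ (¬(t ∨ r) ∨ p ∨ r) ∧ ¬(q ∧ t) ∨ s ∧ ¬p
= t ∧ s ∧ (¬t ∧ ¬r ∨ p ∨ r) ∧ ¬(q ∧ t) ∨ s ∧ ¬p
= t ∧ s ∧ (¬t ∧ ¬r ∨ p ∨ r) ∧ (¬q ∨ ¬t) ∨ s ∧ ¬p
= (t ∨ s) ∧ (t ∨ ¬p) ∧ (s ∨ s) ∧ (s ∨ ¬p) ∧ (¬t ∨ p ∨ r ∨ s) ∧ (¬t ∨ p ∨ r ∨ ¬p) ∧ (¬r ∨ p ∨ r ∨ s) ∧ (¬r ∨ p ∨ r ∨ ¬p) ∧ (¬q ∨ ¬t ∨ s) ∧ (¬q ∨ ¬t ∨ ¬p)
= (t ∨ ¬p) ∧ s ∧ (¬q ∨ ¬t ∨ ¬p)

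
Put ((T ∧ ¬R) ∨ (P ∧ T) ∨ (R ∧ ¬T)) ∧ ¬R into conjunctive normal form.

(T ∨ R) ∧ ¬R

((T ∧ ¬R) ∨ (P ∧ T) ∨ (R ∧ ¬T)) ∧ ¬R
≡ (T ∨ P ∨ R) ∧ (T ∨ P ∨ ¬T) ∧ (T ∨ T ∨ R) ∧ (T ∨ T ∨ ¬T) ∧ (¬R ∨ P ∨ R) ∧ (¬R ∨ P ∨ ¬T) ∧ (¬R ∨ T ∨ R) ∧ (¬R ∨ T ∨ ¬T) ∧ ¬R   (distribute ∨ over ∧)
≡ (T ∨ R) ∧ ¬R   (simplify)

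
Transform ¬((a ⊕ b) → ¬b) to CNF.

¬((a ⊕ b) → ¬b)
= ¬(¬(a ⊕ b) ∨ ¬b)   — eliminate →
= ¬(¬((a ∨ b) ∧ ¬(a ∧ b)) ∨ ¬b)   — expand ⊕
= ¬¬((a ∨ b) ∧ ¬(a ∧ b)) ∧ ¬¬b   — De Morgan
= (a ∨ b) ∧ ¬(a ∧ b) ∧ ¬¬b   — double negation
= (a ∨ b) ∧ (¬a ∨ ¬b) ∧ ¬¬b   — De Morgan
= (a ∨ b) ∧ (¬a ∨ ¬b) ∧ b   — double negation
= (¬a ∨ ¬b) ∧ b   — simplify

(¬a ∨ ¬b) ∧ b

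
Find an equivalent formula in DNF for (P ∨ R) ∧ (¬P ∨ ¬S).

(P ∧ ¬S) ∨ (R ∧ ¬P) ∨ (R ∧ ¬S)

(P ∨ R) ∧ (¬P ∨ ¬S)
= (P ∧ ¬P) ∨ (P ∧ ¬S) ∨ (R ∧ ¬P) ∨ (R ∧ ¬S)
= (P ∧ ¬S) ∨ (R ∧ ¬P) ∨ (R ∧ ¬S)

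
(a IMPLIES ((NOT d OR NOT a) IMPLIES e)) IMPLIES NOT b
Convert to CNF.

(a OR NOT b) AND (NOT d OR NOT a OR NOT b) AND (NOT e OR NOT b)

(a IMPLIES ((NOT d OR NOT a) IMPLIES e)) IMPLIES NOT b
≡ NOT (a IMPLIES ((NOT d OR NOT a) IMPLIES e)) OR NOT b   (eliminate IMPLIES)
≡ NOT (NOT a OR ((NOT d OR NOT a) IMPLIES e)) OR NOT b   (eliminate IMPLIES)
≡ NOT (NOT a OR NOT (NOT d OR NOT a) OR e) OR NOT b   (eliminate IMPLIES)
≡ (NOT NOT a AND NOT NOT (NOT d OR NOT a) AND NOT e) OR NOT b   (De Morgan)
≡ (a AND NOT NOT (NOT d OR NOT a) AND NOT e) OR NOT b   (double negation)
≡ (a AND (NOT d OR NOT a) AND NOT e) OR NOT b   (double negation)
≡ (a OR NOT b) AND (NOT d OR NOT a OR NOT b) AND (NOT e OR NOT b)   (distribute OR over AND)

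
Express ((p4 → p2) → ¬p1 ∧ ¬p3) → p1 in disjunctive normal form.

((p4 → p2) → ¬p1 ∧ ¬p3) → p1
≡ ¬((p4 → p2) → ¬p1 ∧ ¬p3) ∨ p1   [eliminate →]
≡ ¬(¬(p4 → p2) ∨ ¬p1 ∧ ¬p3) ∨ p1   [eliminate →]
≡ ¬(¬(¬p4 ∨ p2) ∨ ¬p1 ∧ ¬p3) ∨ p1   [eliminate →]
≡ ¬¬(¬p4 ∨ p2) ∧ ¬(¬p1 ∧ ¬p3) ∨ p1   [De Morgan]
≡ (¬p4 ∨ p2) ∧ ¬(¬p1 ∧ ¬p3) ∨ p1   [double negation]
≡ (¬p4 ∨ p2) ∧ (¬¬p1 ∨ ¬¬p3) ∨ p1   [De Morgan]
≡ (¬p4 ∨ p2) ∧ (p1 ∨ ¬¬p3) ∨ p1   [double negation]
≡ (¬p4 ∨ p2) ∧ (p1 ∨ p3) ∨ p1   [double negation]
≡ ¬p4 ∧ p1 ∨ ¬p4 ∧ p3 ∨ p2 ∧ p1 ∨ p2 ∧ p3 ∨ p1   [distribute ∧ over ∨]
≡ ¬p4 ∧ p3 ∨ p2 ∧ p3 ∨ p1   [simplify]

¬p4 ∧ p3 ∨ p2 ∧ p3 ∨ p1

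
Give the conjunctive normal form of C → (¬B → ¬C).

C → (¬B → ¬C)
≡ ¬C ∨ (¬B → ¬C)   — eliminate →
≡ ¬C ∨ ¬¬B ∨ ¬C   — eliminate →
≡ ¬C ∨ B ∨ ¬C   — double negation
≡ ¬C ∨ B   — simplify

¬C ∨ B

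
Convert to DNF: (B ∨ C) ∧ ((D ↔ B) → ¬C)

B ∧ ¬D ∨ B ∧ ¬C ∨ C ∧ D ∧ ¬B

(B ∨ C) ∧ ((D ↔ B) → ¬C)
≡ (B ∨ C) ∧ (¬(D ↔ B) ∨ ¬C)   — eliminate →
≡ (B ∨ C) ∧ (¬((D → B) ∧ (B → D)) ∨ ¬C)   — eliminate ↔
≡ (B ∨ C) ∧ (¬((¬D ∨ B) ∧ (B → D)) ∨ ¬C)   — eliminate →
≡ (B ∨ C) ∧ (¬((¬D ∨ B) ∧ (¬B ∨ D)) ∨ ¬C)   — eliminate →
≡ (B ∨ C) ∧ (¬(¬D ∨ B) ∨ ¬(¬B ∨ D) ∨ ¬C)   — De Morgan
≡ (B ∨ C) ∧ (¬¬D ∧ ¬B ∨ ¬(¬B ∨ D) ∨ ¬C)   — De Morgan
≡ (B ∨ C) ∧ (D ∧ ¬B ∨ ¬(¬B ∨ D) ∨ ¬C)   — double negation
≡ (B ∨ C) ∧ (D ∧ ¬B ∨ ¬¬B ∧ ¬D ∨ ¬C)   — De Morgan
≡ (B ∨ C) ∧ (D ∧ ¬B ∨ B ∧ ¬D ∨ ¬C)   — double negation
≡ B ∧ D ∧ ¬B ∨ B ∧ B ∧ ¬D ∨ B ∧ ¬C ∨ C ∧ D ∧ ¬B ∨ C ∧ B ∧ ¬D ∨ C ∧ ¬C   — distribute ∧ over ∨
≡ B ∧ ¬D ∨ B ∧ ¬C ∨ C ∧ D ∧ ¬B   — simplify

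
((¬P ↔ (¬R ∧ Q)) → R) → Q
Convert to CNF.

((¬P ↔ (¬R ∧ Q)) → R) → Q
≡ ¬((¬P ↔ (¬R ∧ Q)) → R) ∨ Q
≡ ¬(¬(¬P ↔ (¬R ∧ Q)) ∨ R) ∨ Q
≡ ¬(¬((¬P → (¬R ∧ Q)) ∧ ((¬R ∧ Q) → ¬P)) ∨ R) ∨ Q
≡ ¬(¬((¬¬P ∨ (¬R ∧ Q)) ∧ ((¬R ∧ Q) → ¬P)) ∨ R) ∨ Q
≡ ¬(¬((¬¬P ∨ (¬R ∧ Q)) ∧ (¬(¬R ∧ Q) ∨ ¬P)) ∨ R) ∨ Q
≡ (¬¬((¬¬P ∨ (¬R ∧ Q)) ∧ (¬(¬R ∧ Q) ∨ ¬P)) ∧ ¬R) ∨ Q
≡ ((¬¬P ∨ (¬R ∧ Q)) ∧ (¬(¬R ∧ Q) ∨ ¬P) ∧ ¬R) ∨ Q
≡ ((P ∨ (¬R ∧ Q)) ∧ (¬(¬R ∧ Q) ∨ ¬P) ∧ ¬R) ∨ Q
≡ ((P ∨ (¬R ∧ Q)) ∧ (¬¬R ∨ ¬Q ∨ ¬P) ∧ ¬R) ∨ Q
≡ ((P ∨ (¬R ∧ Q)) ∧ (R ∨ ¬Q ∨ ¬P) ∧ ¬R) ∨ Q
≡ (P ∨ ¬R ∨ Q) ∧ (P ∨ Q ∨ Q) ∧ (R ∨ ¬Q ∨ ¬P ∨ Q) ∧ (¬R ∨ Q)
≡ (P ∨ Q) ∧ (¬R ∨ Q)

(P ∨ Q) ∧ (¬R ∨ Q)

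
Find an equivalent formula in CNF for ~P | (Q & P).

~P | Q

~P | (Q & P)
≡ (~P | Q) & (~P | P)   [distribute | over &]
≡ ~P | Q   [simplify]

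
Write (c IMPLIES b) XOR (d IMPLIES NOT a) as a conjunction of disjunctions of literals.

(c IMPLIES b) XOR (d IMPLIES NOT a)
≡ ((c IMPLIES b) OR (d IMPLIES NOT a)) AND NOT ((c IMPLIES b) AND (d IMPLIES NOT a))   [expand XOR]
≡ (NOT c OR b OR (d IMPLIES NOT a)) AND NOT ((c IMPLIES b) AND (d IMPLIES NOT a))   [eliminate IMPLIES]
≡ (NOT c OR b OR NOT d OR NOT a) AND NOT ((c IMPLIES b) AND (d IMPLIES NOT a))   [eliminate IMPLIES]
≡ (NOT c OR b OR NOT d OR NOT a) AND NOT ((NOT c OR b) AND (d IMPLIES NOT a))   [eliminate IMPLIES]
≡ (NOT c OR b OR NOT d OR NOT a) AND NOT ((NOT c OR b) AND (NOT d OR NOT a))   [eliminate IMPLIES]
≡ (NOT c OR b OR NOT d OR NOT a) AND (NOT (NOT c OR b) OR NOT (NOT d OR NOT a))   [De Morgan]
≡ (NOT c OR b OR NOT d OR NOT a) AND ((NOT NOT c AND NOT b) OR NOT (NOT d OR NOT a))   [De Morgan]
≡ (NOT c OR b OR NOT d OR NOT a) AND ((c AND NOT b) OR NOT (NOT d OR NOT a))   [double negation]
≡ (NOT c OR b OR NOT d OR NOT a) AND ((c AND NOT b) OR (NOT NOT d AND NOT NOT a))   [De Morgan]
≡ (NOT c OR b OR NOT d OR NOT a) AND ((c AND NOT b) OR (d AND NOT NOT a))   [double negation]
≡ (NOT c OR b OR NOT d OR NOT a) AND ((c AND NOT b) OR (d AND a))   [double negation]
≡ (NOT c OR b OR NOT d OR NOT a) AND (c OR d) AND (c OR a) AND (NOT b OR d) AND (NOT b OR a)   [distribute OR over AND]

(NOT c OR b OR NOT d OR NOT a) AND (c OR d) AND (c OR a) AND (NOT b OR d) AND (NOT b OR a)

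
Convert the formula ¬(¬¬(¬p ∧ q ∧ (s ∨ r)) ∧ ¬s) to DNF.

¬(¬¬(¬p ∧ q ∧ (s ∨ r)) ∧ ¬s)
≡ ¬¬¬(¬p ∧ q ∧ (s ∨ r)) ∨ ¬¬s   [De Morgan]
≡ ¬(¬p ∧ q ∧ (s ∨ r)) ∨ ¬¬s   [double negation]
≡ ¬¬p ∨ ¬q ∨ ¬(s ∨ r) ∨ ¬¬s   [De Morgan]
≡ p ∨ ¬q ∨ ¬(s ∨ r) ∨ ¬¬s   [double negation]
≡ p ∨ ¬q ∨ (¬s ∧ ¬r) ∨ ¬¬s   [De Morgan]
≡ p ∨ ¬q ∨ (¬s ∧ ¬r) ∨ s   [double negation]

p ∨ ¬q ∨ (¬s ∧ ¬r) ∨ s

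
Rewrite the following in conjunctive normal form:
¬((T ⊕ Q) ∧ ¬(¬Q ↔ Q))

(¬T ∨ Q) ∧ (¬Q ∨ T)

¬((T ⊕ Q) ∧ ¬(¬Q ↔ Q))
= ¬((T ∨ Q) ∧ ¬(T ∧ Q) ∧ ¬(¬Q ↔ Q))   [expand ⊕]
= ¬((T ∨ Q) ∧ ¬(T ∧ Q) ∧ ¬((¬Q → Q) ∧ (Q → ¬Q)))   [eliminate ↔]
= ¬((T ∨ Q) ∧ ¬(T ∧ Q) ∧ ¬((¬¬Q ∨ Q) ∧ (Q → ¬Q)))   [eliminate →]
= ¬((T ∨ Q) ∧ ¬(T ∧ Q) ∧ ¬((¬¬Q ∨ Q) ∧ (¬Q ∨ ¬Q)))   [eliminate →]
= ¬(T ∨ Q) ∨ ¬¬(T ∧ Q) ∨ ¬¬((¬¬Q ∨ Q) ∧ (¬Q ∨ ¬Q))   [De Morgan]
= (¬T ∧ ¬Q) ∨ ¬¬(T ∧ Q) ∨ ¬¬((¬¬Q ∨ Q) ∧ (¬Q ∨ ¬Q))   [De Morgan]
= (¬T ∧ ¬Q) ∨ (T ∧ Q) ∨ ¬¬((¬¬Q ∨ Q) ∧ (¬Q ∨ ¬Q))   [double negation]
= (¬T ∧ ¬Q) ∨ (T ∧ Q) ∨ ((¬¬Q ∨ Q) ∧ (¬Q ∨ ¬Q))   [double negation]
= (¬T ∧ ¬Q) ∨ (T ∧ Q) ∨ ((Q ∨ Q) ∧ (¬Q ∨ ¬Q))   [double negation]
= (¬T ∨ T ∨ Q ∨ Q) ∧ (¬T ∨ T ∨ ¬Q ∨ ¬Q) ∧ (¬T ∨ Q ∨ Q ∨ Q) ∧ (¬T ∨ Q ∨ ¬Q ∨ ¬Q) ∧ (¬Q ∨ T ∨ Q ∨ Q) ∧ (¬Q ∨ T ∨ ¬Q ∨ ¬Q) ∧ (¬Q ∨ Q ∨ Q ∨ Q) ∧ (¬Q ∨ Q ∨ ¬Q ∨ ¬Q)   [distribute ∨ over ∧]
= (¬T ∨ Q) ∧ (¬Q ∨ T)   [simplify]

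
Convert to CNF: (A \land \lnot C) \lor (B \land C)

(A \land \lnot C) \lor (B \land C)
= (A \lor B) \land (A \lor C) \land (\lnot C \lor B) \land (\lnot C \lor C)   [distribute \lor over \land]
= (A \lor B) \land (A \lor C) \land (\lnot C \lor B)   [simplify]

(A \lor B) \land (A \lor C) \land (\lnot C \lor B)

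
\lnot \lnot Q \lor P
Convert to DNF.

Q \lor P

\lnot \lnot Q \lor P
≡ Q \lor P   — double negation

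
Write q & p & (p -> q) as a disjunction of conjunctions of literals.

q & p

q & p & (p -> q)
= q & p & (~p | q)
= (q & p & ~p) | (q & p & q)
= q & p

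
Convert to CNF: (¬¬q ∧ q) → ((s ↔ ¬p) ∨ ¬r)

(¬¬q ∧ q) → ((s ↔ ¬p) ∨ ¬r)
≡ ¬(¬¬q ∧ q) ∨ (s ↔ ¬p) ∨ ¬r   (eliminate →)
≡ ¬(¬¬q ∧ q) ∨ ((s → ¬p) ∧ (¬p → s)) ∨ ¬r   (eliminate ↔)
≡ ¬(¬¬q ∧ q) ∨ ((¬s ∨ ¬p) ∧ (¬p → s)) ∨ ¬r   (eliminate →)
≡ ¬(¬¬q ∧ q) ∨ ((¬s ∨ ¬p) ∧ (¬¬p ∨ s)) ∨ ¬r   (eliminate →)
≡ ¬¬¬q ∨ ¬q ∨ ((¬s ∨ ¬p) ∧ (¬¬p ∨ s)) ∨ ¬r   (De Morgan)
≡ ¬q ∨ ¬q ∨ ((¬s ∨ ¬p) ∧ (¬¬p ∨ s)) ∨ ¬r   (double negation)
≡ ¬q ∨ ¬q ∨ ((¬s ∨ ¬p) ∧ (p ∨ s)) ∨ ¬r   (double negation)
≡ (¬q ∨ ¬q ∨ ¬s ∨ ¬p ∨ ¬r) ∧ (¬q ∨ ¬q ∨ p ∨ s ∨ ¬r)   (distribute ∨ over ∧)
≡ (¬q ∨ ¬s ∨ ¬p ∨ ¬r) ∧ (¬q ∨ p ∨ s ∨ ¬r)   (simplify)

(¬q ∨ ¬s ∨ ¬p ∨ ¬r) ∧ (¬q ∨ p ∨ s ∨ ¬r)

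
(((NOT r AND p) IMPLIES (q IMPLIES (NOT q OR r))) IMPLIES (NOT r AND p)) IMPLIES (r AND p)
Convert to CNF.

r OR NOT p

(((NOT r AND p) IMPLIES (q IMPLIES (NOT q OR r))) IMPLIES (NOT r AND p)) IMPLIES (r AND p)
≡ NOT (((NOT r AND p) IMPLIES (q IMPLIES (NOT q OR r))) IMPLIES (NOT r AND p)) OR (r AND p)   [eliminate IMPLIES]
≡ NOT (NOT ((NOT r AND p) IMPLIES (q IMPLIES (NOT q OR r))) OR (NOT r AND p)) OR (r AND p)   [eliminate IMPLIES]
≡ NOT (NOT (NOT (NOT r AND p) OR (q IMPLIES (NOT q OR r))) OR (NOT r AND p)) OR (r AND p)   [eliminate IMPLIES]
≡ NOT (NOT (NOT (NOT r AND p) OR NOT q OR NOT q OR r) OR (NOT r AND p)) OR (r AND p)   [eliminate IMPLIES]
≡ (NOT NOT (NOT (NOT r AND p) OR NOT q OR NOT q OR r) AND NOT (NOT r AND p)) OR (r AND p)   [De Morgan]
≡ ((NOT (NOT r AND p) OR NOT q OR NOT q OR r) AND NOT (NOT r AND p)) OR (r AND p)   [double negation]
≡ ((NOT NOT r OR NOT p OR NOT q OR NOT q OR r) AND NOT (NOT r AND p)) OR (r AND p)   [De Morgan]
≡ ((r OR NOT p OR NOT q OR NOT q OR r) AND NOT (NOT r AND p)) OR (r AND p)   [double negation]
≡ ((r OR NOT p OR NOT q OR NOT q OR r) AND (NOT NOT r OR NOT p)) OR (r AND p)   [De Morgan]
≡ ((r OR NOT p OR NOT q OR NOT q OR r) AND (r OR NOT p)) OR (r AND p)   [double negation]
≡ (r OR NOT p OR NOT q OR NOT q OR r OR r) AND (r OR NOT p OR NOT q OR NOT q OR r OR p) AND (r OR NOT p OR r) AND (r OR NOT p OR p)   [distribute OR over AND]
≡ r OR NOT p   [simplify]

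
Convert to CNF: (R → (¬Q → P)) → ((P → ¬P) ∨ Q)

¬P ∨ Q

(R → (¬Q → P)) → ((P → ¬P) ∨ Q)
⇔ ¬(R → (¬Q → P)) ∨ (P → ¬P) ∨ Q   — eliminate →
⇔ ¬(¬R ∨ (¬Q → P)) ∨ (P → ¬P) ∨ Q   — eliminate →
⇔ ¬(¬R ∨ ¬¬Q ∨ P) ∨ (P → ¬P) ∨ Q   — eliminate →
⇔ ¬(¬R ∨ ¬¬Q ∨ P) ∨ ¬P ∨ ¬P ∨ Q   — eliminate →
⇔ (¬¬R ∧ ¬¬¬Q ∧ ¬P) ∨ ¬P ∨ ¬P ∨ Q   — De Morgan
⇔ (R ∧ ¬¬¬Q ∧ ¬P) ∨ ¬P ∨ ¬P ∨ Q   — double negation
⇔ (R ∧ ¬Q ∧ ¬P) ∨ ¬P ∨ ¬P ∨ Q   — double negation
⇔ (R ∨ ¬P ∨ ¬P ∨ Q) ∧ (¬Q ∨ ¬P ∨ ¬P ∨ Q) ∧ (¬P ∨ ¬P ∨ ¬P ∨ Q)   — distribute ∨ over ∧
⇔ ¬P ∨ Q   — simplify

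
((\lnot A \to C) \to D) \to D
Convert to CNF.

((\lnot A \to C) \to D) \to D
= \lnot ((\lnot A \to C) \to D) \lor D
= \lnot (\lnot (\lnot A \to C) \lor D) \lor D
= \lnot (\lnot (\lnot \lnot A \lor C) \lor D) \lor D
= (\lnot \lnot (\lnot \lnot A \lor C) \land \lnot D) \lor D
= ((\lnot \lnot A \lor C) \land \lnot D) \lor D
= ((A \lor C) \land \lnot D) \lor D
= (A \lor C \lor D) \land (\lnot D \lor D)
= A \lor C \lor D

A \lor C \lor D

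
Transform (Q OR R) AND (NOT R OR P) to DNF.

(Q OR R) AND (NOT R OR P)
≡ (Q AND NOT R) OR (Q AND P) OR (R AND NOT R) OR (R AND P)   — distribute AND over OR
≡ (Q AND NOT R) OR (Q AND P) OR (R AND P)   — simplify

(Q AND NOT R) OR (Q AND P) OR (R AND P)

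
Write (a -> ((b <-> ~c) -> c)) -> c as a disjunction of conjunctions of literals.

(a & ~c & b) | c

(a -> ((b <-> ~c) -> c)) -> c
= ~(a -> ((b <-> ~c) -> c)) | c   [eliminate ->]
= ~(~a | ((b <-> ~c) -> c)) | c   [eliminate ->]
= ~(~a | ~(b <-> ~c) | c) | c   [eliminate ->]
= ~(~a | ~((b -> ~c) & (~c -> b)) | c) | c   [eliminate <->]
= ~(~a | ~((~b | ~c) & (~c -> b)) | c) | c   [eliminate ->]
= ~(~a | ~((~b | ~c) & (~~c | b)) | c) | c   [eliminate ->]
= (~~a & ~~((~b | ~c) & (~~c | b)) & ~c) | c   [De Morgan]
= (a & ~~((~b | ~c) & (~~c | b)) & ~c) | c   [double negation]
= (a & (~b | ~c) & (~~c | b) & ~c) | c   [double negation]
= (a & (~b | ~c) & (c | b) & ~c) | c   [double negation]
= (a & ~b & c & ~c) | (a & ~b & b & ~c) | (a & ~c & c & ~c) | (a & ~c & b & ~c) | c   [distribute & over |]
= (a & ~c & b) | c   [simplify]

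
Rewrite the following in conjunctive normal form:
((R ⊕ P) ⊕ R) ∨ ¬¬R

R ∨ P

((R ⊕ P) ⊕ R) ∨ ¬¬R
= ((R ⊕ P) ∨ R) ∧ ¬((R ⊕ P) ∧ R) ∨ ¬¬R   [expand ⊕]
= ((R ∨ P) ∧ ¬(R ∧ P) ∨ R) ∧ ¬((R ⊕ P) ∧ R) ∨ ¬¬R   [expand ⊕]
= ((R ∨ P) ∧ ¬(R ∧ P) ∨ R) ∧ ¬((R ∨ P) ∧ ¬(R ∧ P) ∧ R) ∨ ¬¬R   [expand ⊕]
= ((R ∨ P) ∧ (¬R ∨ ¬P) ∨ R) ∧ ¬((R ∨ P) ∧ ¬(R ∧ P) ∧ R) ∨ ¬¬R   [De Morgan]
= ((R ∨ P) ∧ (¬R ∨ ¬P) ∨ R) ∧ (¬(R ∨ P) ∨ ¬¬(R ∧ P) ∨ ¬R) ∨ ¬¬R   [De Morgan]
= ((R ∨ P) ∧ (¬R ∨ ¬P) ∨ R) ∧ (¬R ∧ ¬P ∨ ¬¬(R ∧ P) ∨ ¬R) ∨ ¬¬R   [De Morgan]
= ((R ∨ P) ∧ (¬R ∨ ¬P) ∨ R) ∧ (¬R ∧ ¬P ∨ R ∧ P ∨ ¬R) ∨ ¬¬R   [double negation]
= ((R ∨ P) ∧ (¬R ∨ ¬P) ∨ R) ∧ (¬R ∧ ¬P ∨ R ∧ P ∨ ¬R) ∨ R   [double negation]
= (R ∨ P ∨ R ∨ R) ∧ (¬R ∨ ¬P ∨ R ∨ R) ∧ (¬R ∨ R ∨ ¬R ∨ R) ∧ (¬R ∨ P ∨ ¬R ∨ R) ∧ (¬P ∨ R ∨ ¬R ∨ R) ∧ (¬P ∨ P ∨ ¬R ∨ R)   [distribute ∨ over ∧]
= R ∨ P   [simplify]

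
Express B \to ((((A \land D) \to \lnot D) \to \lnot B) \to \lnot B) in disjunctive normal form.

\lnot B \lor (\lnot A \land B) \lor (\lnot D \land B)

B \to ((((A \land D) \to \lnot D) \to \lnot B) \to \lnot B)
⇔ \lnot B \lor ((((A \land D) \to \lnot D) \to \lnot B) \to \lnot B)   [eliminate \to]
⇔ \lnot B \lor \lnot (((A \land D) \to \lnot D) \to \lnot B) \lor \lnot B   [eliminate \to]
⇔ \lnot B \lor \lnot (\lnot ((A \land D) \to \lnot D) \lor \lnot B) \lor \lnot B   [eliminate \to]
⇔ \lnot B \lor \lnot (\lnot (\lnot (A \land D) \lor \lnot D) \lor \lnot B) \lor \lnot B   [eliminate \to]
⇔ \lnot B \lor (\lnot \lnot (\lnot (A \land D) \lor \lnot D) \land \lnot \lnot B) \lor \lnot B   [De Morgan]
⇔ \lnot B \lor ((\lnot (A \land D) \lor \lnot D) \land \lnot \lnot B) \lor \lnot B   [double negation]
⇔ \lnot B \lor ((\lnot A \lor \lnot D \lor \lnot D) \land \lnot \lnot B) \lor \lnot B   [De Morgan]
⇔ \lnot B \lor ((\lnot A \lor \lnot D \lor \lnot D) \land B) \lor \lnot B   [double negation]
⇔ \lnot B \lor (\lnot A \land B) \lor (\lnot D \land B) \lor (\lnot D \land B) \lor \lnot B   [distribute \land over \lor]
⇔ \lnot B \lor (\lnot A \land B) \lor (\lnot D \land B)   [simplify]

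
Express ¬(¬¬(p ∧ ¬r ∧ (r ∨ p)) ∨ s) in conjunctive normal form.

¬(¬¬(p ∧ ¬r ∧ (r ∨ p)) ∨ s)
⇔ ¬¬¬(p ∧ ¬r ∧ (r ∨ p)) ∧ ¬s   — De Morgan
⇔ ¬(p ∧ ¬r ∧ (r ∨ p)) ∧ ¬s   — double negation
⇔ (¬p ∨ ¬¬r ∨ ¬(r ∨ p)) ∧ ¬s   — De Morgan
⇔ (¬p ∨ r ∨ ¬(r ∨ p)) ∧ ¬s   — double negation
⇔ (¬p ∨ r ∨ ¬r ∧ ¬p) ∧ ¬s   — De Morgan
⇔ (¬p ∨ r ∨ ¬r) ∧ (¬p ∨ r ∨ ¬p) ∧ ¬s   — distribute ∨ over ∧
⇔ (¬p ∨ r) ∧ ¬s   — simplify

(¬p ∨ r) ∧ ¬s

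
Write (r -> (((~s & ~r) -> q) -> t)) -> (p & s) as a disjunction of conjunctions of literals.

(r & ~t) | (p & s)

(r -> (((~s & ~r) -> q) -> t)) -> (p & s)
⇔ ~(r -> (((~s & ~r) -> q) -> t)) | (p & s)
⇔ ~(~r | (((~s & ~r) -> q) -> t)) | (p & s)
⇔ ~(~r | ~((~s & ~r) -> q) | t) | (p & s)
⇔ ~(~r | ~(~(~s & ~r) | q) | t) | (p & s)
⇔ (~~r & ~~(~(~s & ~r) | q) & ~t) | (p & s)
⇔ (r & ~~(~(~s & ~r) | q) & ~t) | (p & s)
⇔ (r & (~(~s & ~r) | q) & ~t) | (p & s)
⇔ (r & (~~s | ~~r | q) & ~t) | (p & s)
⇔ (r & (s | ~~r | q) & ~t) | (p & s)
⇔ (r & (s | r | q) & ~t) | (p & s)
⇔ (r & s & ~t) | (r & r & ~t) | (r & q & ~t) | (p & s)
⇔ (r & ~t) | (p & s)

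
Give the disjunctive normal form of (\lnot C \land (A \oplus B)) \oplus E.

(\lnot C \land A \land \lnot B \land \lnot E) \lor (\lnot C \land \lnot A \land B \land \lnot E) \lor (C \land E) \lor (\lnot A \land \lnot B \land E) \lor (B \land A \land E)

(\lnot C \land (A \oplus B)) \oplus E
≡ (\lnot C \land (A \oplus B) \land \lnot E) \lor (\lnot (\lnot C \land (A \oplus B)) \land E)   — expand \oplus
≡ (\lnot C \land ((A \land \lnot B) \lor (\lnot A \land B)) \land \lnot E) \lor (\lnot (\lnot C \land (A \oplus B)) \land E)   — expand \oplus
≡ (\lnot C \land ((A \land \lnot B) \lor (\lnot A \land B)) \land \lnot E) \lor (\lnot (\lnot C \land ((A \land \lnot B) \lor (\lnot A \land B))) \land E)   — expand \oplus
≡ (\lnot C \land ((A \land \lnot B) \lor (\lnot A \land B)) \land \lnot E) \lor ((\lnot \lnot C \lor \lnot ((A \land \lnot B) \lor (\lnot A \land B))) \land E)   — De Morgan
≡ (\lnot C \land ((A \land \lnot B) \lor (\lnot A \land B)) \land \lnot E) \lor ((C \lor \lnot ((A \land \lnot B) \lor (\lnot A \land B))) \land E)   — double negation
≡ (\lnot C \land ((A \land \lnot B) \lor (\lnot A \land B)) \land \lnot E) \lor ((C \lor (\lnot (A \land \lnot B) \land \lnot (\lnot A \land B))) \land E)   — De Morgan
≡ (\lnot C \land ((A \land \lnot B) \lor (\lnot A \land B)) \land \lnot E) \lor ((C \lor ((\lnot A \lor \lnot \lnot B) \land \lnot (\lnot A \land B))) \land E)   — De Morgan
≡ (\lnot C \land ((A \land \lnot B) \lor (\lnot A \land B)) \land \lnot E) \lor ((C \lor ((\lnot A \lor B) \land \lnot (\lnot A \land B))) \land E)   — double negation
≡ (\lnot C \land ((A \land \lnot B) \lor (\lnot A \land B)) \land \lnot E) \lor ((C \lor ((\lnot A \lor B) \land (\lnot \lnot A \lor \lnot B))) \land E)   — De Morgan
≡ (\lnot C \land ((A \land \lnot B) \lor (\lnot A \land B)) \land \lnot E) \lor ((C \lor ((\lnot A \lor B) \land (A \lor \lnot B))) \land E)   — double negation
≡ (\lnot C \land A \land \lnot B \land \lnot E) \lor (\lnot C \land \lnot A \land B \land \lnot E) \lor (C \land E) \lor (\lnot A \land A \land E) \lor (\lnot A \land \lnot B \land E) \lor (B \land A \land E) \lor (B \land \lnot B \land E)   — distribute \land over \lor
≡ (\lnot C \land A \land \lnot B \land \lnot E) \lor (\lnot C \land \lnot A \land B \land \lnot E) \lor (C \land E) \lor (\lnot A \land \lnot B \land E) \lor (B \land A \land E)   — simplify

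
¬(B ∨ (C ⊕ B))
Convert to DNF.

¬(B ∨ (C ⊕ B))
= ¬(B ∨ (C ∧ ¬B) ∨ (¬C ∧ B))   [expand ⊕]
= ¬B ∧ ¬(C ∧ ¬B) ∧ ¬(¬C ∧ B)   [De Morgan]
= ¬B ∧ (¬C ∨ ¬¬B) ∧ ¬(¬C ∧ B)   [De Morgan]
= ¬B ∧ (¬C ∨ B) ∧ ¬(¬C ∧ B)   [double negation]
= ¬B ∧ (¬C ∨ B) ∧ (¬¬C ∨ ¬B)   [De Morgan]
= ¬B ∧ (¬C ∨ B) ∧ (C ∨ ¬B)   [double negation]
= (¬B ∧ ¬C ∧ C) ∨ (¬B ∧ ¬C ∧ ¬B) ∨ (¬B ∧ B ∧ C) ∨ (¬B ∧ B ∧ ¬B)   [distribute ∧ over ∨]
= ¬B ∧ ¬C   [simplify]

¬B ∧ ¬C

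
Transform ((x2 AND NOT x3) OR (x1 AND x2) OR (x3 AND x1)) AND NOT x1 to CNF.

((x2 AND NOT x3) OR (x1 AND x2) OR (x3 AND x1)) AND NOT x1
≡ (x2 OR x1 OR x3) AND (x2 OR x1 OR x1) AND (x2 OR x2 OR x3) AND (x2 OR x2 OR x1) AND (NOT x3 OR x1 OR x3) AND (NOT x3 OR x1 OR x1) AND (NOT x3 OR x2 OR x3) AND (NOT x3 OR x2 OR x1) AND NOT x1   [distribute OR over AND]
≡ (x2 OR x1) AND (x2 OR x3) AND (NOT x3 OR x1) AND NOT x1   [simplify]

(x2 OR x1) AND (x2 OR x3) AND (NOT x3 OR x1) AND NOT x1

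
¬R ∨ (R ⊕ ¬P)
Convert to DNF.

¬R ∨ (R ⊕ ¬P)
≡ ¬R ∨ (R ∧ ¬¬P) ∨ (¬R ∧ ¬P)   — expand ⊕
≡ ¬R ∨ (R ∧ P) ∨ (¬R ∧ ¬P)   — double negation
≡ ¬R ∨ (R ∧ P)   — simplify

¬R ∨ (R ∧ P)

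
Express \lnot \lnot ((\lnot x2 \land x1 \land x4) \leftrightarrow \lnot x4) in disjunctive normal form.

\lnot \lnot ((\lnot x2 \land x1 \land x4) \leftrightarrow \lnot x4)
≡ \lnot \lnot (((\lnot x2 \land x1 \land x4) \to \lnot x4) \land (\lnot x4 \to (\lnot x2 \land x1 \land x4)))
≡ \lnot \lnot ((\lnot (\lnot x2 \land x1 \land x4) \lor \lnot x4) \land (\lnot x4 \to (\lnot x2 \land x1 \land x4)))
≡ \lnot \lnot ((\lnot (\lnot x2 \land x1 \land x4) \lor \lnot x4) \land (\lnot \lnot x4 \lor (\lnot x2 \land x1 \land x4)))
≡ (\lnot (\lnot x2 \land x1 \land x4) \lor \lnot x4) \land (\lnot \lnot x4 \lor (\lnot x2 \land x1 \land x4))
≡ (\lnot \lnot x2 \lor \lnot x1 \lor \lnot x4 \lor \lnot x4) \land (\lnot \lnot x4 \lor (\lnot x2 \land x1 \land x4))
≡ (x2 \lor \lnot x1 \lor \lnot x4 \lor \lnot x4) \land (\lnot \lnot x4 \lor (\lnot x2 \land x1 \land x4))
≡ (x2 \lor \lnot x1 \lor \lnot x4 \lor \lnot x4) \land (x4 \lor (\lnot x2 \land x1 \land x4))
≡ (x2 \land x4) \lor (x2 \land \lnot x2 \land x1 \land x4) \lor (\lnot x1 \land x4) \lor (\lnot x1 \land \lnot x2 \land x1 \land x4) \lor (\lnot x4 \land x4) \lor (\lnot x4 \land \lnot x2 \land x1 \land x4) \lor (\lnot x4 \land x4) \lor (\lnot x4 \land \lnot x2 \land x1 \land x4)
≡ (x2 \land x4) \lor (\lnot x1 \land x4)

(x2 \land x4) \lor (\lnot x1 \land x4)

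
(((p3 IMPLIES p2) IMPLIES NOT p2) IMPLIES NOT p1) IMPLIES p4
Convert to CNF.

(((p3 IMPLIES p2) IMPLIES NOT p2) IMPLIES NOT p1) IMPLIES p4
⇔ NOT (((p3 IMPLIES p2) IMPLIES NOT p2) IMPLIES NOT p1) OR p4   — eliminate IMPLIES
⇔ NOT (NOT ((p3 IMPLIES p2) IMPLIES NOT p2) OR NOT p1) OR p4   — eliminate IMPLIES
⇔ NOT (NOT (NOT (p3 IMPLIES p2) OR NOT p2) OR NOT p1) OR p4   — eliminate IMPLIES
⇔ NOT (NOT (NOT (NOT p3 OR p2) OR NOT p2) OR NOT p1) OR p4   — eliminate IMPLIES
⇔ (NOT NOT (NOT (NOT p3 OR p2) OR NOT p2) AND NOT NOT p1) OR p4   — De Morgan
⇔ ((NOT (NOT p3 OR p2) OR NOT p2) AND NOT NOT p1) OR p4   — double negation
⇔ (((NOT NOT p3 AND NOT p2) OR NOT p2) AND NOT NOT p1) OR p4   — De Morgan
⇔ (((p3 AND NOT p2) OR NOT p2) AND NOT NOT p1) OR p4   — double negation
⇔ (((p3 AND NOT p2) OR NOT p2) AND p1) OR p4   — double negation
⇔ (p3 OR NOT p2 OR p4) AND (NOT p2 OR NOT p2 OR p4) AND (p1 OR p4)   — distribute OR over AND
⇔ (NOT p2 OR p4) AND (p1 OR p4)   — simplify

(NOT p2 OR p4) AND (p1 OR p4)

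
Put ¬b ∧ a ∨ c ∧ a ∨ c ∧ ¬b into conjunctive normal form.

¬b ∧ a ∨ c ∧ a ∨ c ∧ ¬b
≡ (¬b ∨ c ∨ c) ∧ (¬b ∨ c ∨ ¬b) ∧ (¬b ∨ a ∨ c) ∧ (¬b ∨ a ∨ ¬b) ∧ (a ∨ c ∨ c) ∧ (a ∨ c ∨ ¬b) ∧ (a ∨ a ∨ c) ∧ (a ∨ a ∨ ¬b)
≡ (¬b ∨ c) ∧ (¬b ∨ a) ∧ (a ∨ c)

(¬b ∨ c) ∧ (¬b ∨ a) ∧ (a ∨ c)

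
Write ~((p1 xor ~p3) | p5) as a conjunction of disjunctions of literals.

~((p1 xor ~p3) | p5)
= ~(((p1 | ~p3) & ~(p1 & ~p3)) | p5)
= ~((p1 | ~p3) & ~(p1 & ~p3)) & ~p5
= (~(p1 | ~p3) | ~~(p1 & ~p3)) & ~p5
= ((~p1 & ~~p3) | ~~(p1 & ~p3)) & ~p5
= ((~p1 & p3) | ~~(p1 & ~p3)) & ~p5
= ((~p1 & p3) | (p1 & ~p3)) & ~p5
= (~p1 | p1) & (~p1 | ~p3) & (p3 | p1) & (p3 | ~p3) & ~p5
= (~p1 | ~p3) & (p3 | p1) & ~p5

(~p1 | ~p3) & (p3 | p1) & ~p5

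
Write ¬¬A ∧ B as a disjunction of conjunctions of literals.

¬¬A ∧ B
≡ A ∧ B   — double negation

A ∧ B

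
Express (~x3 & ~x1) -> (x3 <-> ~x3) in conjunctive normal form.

(~x3 & ~x1) -> (x3 <-> ~x3)
≡ ~(~x3 & ~x1) | (x3 <-> ~x3)   — eliminate ->
≡ ~(~x3 & ~x1) | ((x3 -> ~x3) & (~x3 -> x3))   — eliminate <->
≡ ~(~x3 & ~x1) | ((~x3 | ~x3) & (~x3 -> x3))   — eliminate ->
≡ ~(~x3 & ~x1) | ((~x3 | ~x3) & (~~x3 | x3))   — eliminate ->
≡ ~~x3 | ~~x1 | ((~x3 | ~x3) & (~~x3 | x3))   — De Morgan
≡ x3 | ~~x1 | ((~x3 | ~x3) & (~~x3 | x3))   — double negation
≡ x3 | x1 | ((~x3 | ~x3) & (~~x3 | x3))   — double negation
≡ x3 | x1 | ((~x3 | ~x3) & (x3 | x3))   — double negation
≡ (x3 | x1 | ~x3 | ~x3) & (x3 | x1 | x3 | x3)   — distribute | over &
≡ x3 | x1   — simplify

x3 | x1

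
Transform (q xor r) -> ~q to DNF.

(q xor r) -> ~q
= ~(q xor r) | ~q   (eliminate ->)
= ~((q & ~r) | (~q & r)) | ~q   (expand xor)
= (~(q & ~r) & ~(~q & r)) | ~q   (De Morgan)
= ((~q | ~~r) & ~(~q & r)) | ~q   (De Morgan)
= ((~q | r) & ~(~q & r)) | ~q   (double negation)
= ((~q | r) & (~~q | ~r)) | ~q   (De Morgan)
= ((~q | r) & (q | ~r)) | ~q   (double negation)
= (~q & q) | (~q & ~r) | (r & q) | (r & ~r) | ~q   (distribute & over |)
= (r & q) | ~q   (simplify)

(r & q) | ~q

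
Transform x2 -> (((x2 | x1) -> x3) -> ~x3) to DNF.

~x2 | ~x3

x2 -> (((x2 | x1) -> x3) -> ~x3)
= ~x2 | (((x2 | x1) -> x3) -> ~x3)   (eliminate ->)
= ~x2 | ~((x2 | x1) -> x3) | ~x3   (eliminate ->)
= ~x2 | ~(~(x2 | x1) | x3) | ~x3   (eliminate ->)
= ~x2 | (~~(x2 | x1) & ~x3) | ~x3   (De Morgan)
= ~x2 | ((x2 | x1) & ~x3) | ~x3   (double negation)
= ~x2 | (x2 & ~x3) | (x1 & ~x3) | ~x3   (distribute & over |)
= ~x2 | ~x3   (simplify)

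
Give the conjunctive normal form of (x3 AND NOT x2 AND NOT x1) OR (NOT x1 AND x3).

x3 AND NOT x1

(x3 AND NOT x2 AND NOT x1) OR (NOT x1 AND x3)
⇔ (x3 OR NOT x1) AND (x3 OR x3) AND (NOT x2 OR NOT x1) AND (NOT x2 OR x3) AND (NOT x1 OR NOT x1) AND (NOT x1 OR x3)   — distribute OR over AND
⇔ x3 AND NOT x1   — simplify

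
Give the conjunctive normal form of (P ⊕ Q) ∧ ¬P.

(P ∨ Q) ∧ ¬P

(P ⊕ Q) ∧ ¬P
⇔ (P ∨ Q) ∧ ¬(P ∧ Q) ∧ ¬P   [expand ⊕]
⇔ (P ∨ Q) ∧ (¬P ∨ ¬Q) ∧ ¬P   [De Morgan]
⇔ (P ∨ Q) ∧ ¬P   [simplify]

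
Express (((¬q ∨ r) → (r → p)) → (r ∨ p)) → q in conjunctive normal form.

(¬r ∨ q) ∧ (¬p ∨ q)

(((¬q ∨ r) → (r → p)) → (r ∨ p)) → q
= ¬(((¬q ∨ r) → (r → p)) → (r ∨ p)) ∨ q   [eliminate →]
= ¬(¬((¬q ∨ r) → (r → p)) ∨ r ∨ p) ∨ q   [eliminate →]
= ¬(¬(¬(¬q ∨ r) ∨ (r → p)) ∨ r ∨ p) ∨ q   [eliminate →]
= ¬(¬(¬(¬q ∨ r) ∨ ¬r ∨ p) ∨ r ∨ p) ∨ q   [eliminate →]
= (¬¬(¬(¬q ∨ r) ∨ ¬r ∨ p) ∧ ¬r ∧ ¬p) ∨ q   [De Morgan]
= ((¬(¬q ∨ r) ∨ ¬r ∨ p) ∧ ¬r ∧ ¬p) ∨ q   [double negation]
= (((¬¬q ∧ ¬r) ∨ ¬r ∨ p) ∧ ¬r ∧ ¬p) ∨ q   [De Morgan]
= (((q ∧ ¬r) ∨ ¬r ∨ p) ∧ ¬r ∧ ¬p) ∨ q   [double negation]
= (q ∨ ¬r ∨ p ∨ q) ∧ (¬r ∨ ¬r ∨ p ∨ q) ∧ (¬r ∨ q) ∧ (¬p ∨ q)   [distribute ∨ over ∧]
= (¬r ∨ q) ∧ (¬p ∨ q)   [simplify]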